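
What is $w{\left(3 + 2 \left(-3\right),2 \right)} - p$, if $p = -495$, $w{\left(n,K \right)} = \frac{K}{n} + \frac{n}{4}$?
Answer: $\frac{5923}{12} \approx 493.58$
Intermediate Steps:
$w{\left(n,K \right)} = \frac{n}{4} + \frac{K}{n}$ ($w{\left(n,K \right)} = \frac{K}{n} + n \frac{1}{4} = \frac{K}{n} + \frac{n}{4} = \frac{n}{4} + \frac{K}{n}$)
$w{\left(3 + 2 \left(-3\right),2 \right)} - p = \left(\frac{3 + 2 \left(-3\right)}{4} + \frac{2}{3 + 2 \left(-3\right)}\right) - -495 = \left(\frac{3 - 6}{4} + \frac{2}{3 - 6}\right) + 495 = \left(\frac{1}{4} \left(-3\right) + \frac{2}{-3}\right) + 495 = \left(- \frac{3}{4} + 2 \left(- \frac{1}{3}\right)\right) + 495 = \left(- \frac{3}{4} - \frac{2}{3}\right) + 495 = - \frac{17}{12} + 495 = \frac{5923}{12}$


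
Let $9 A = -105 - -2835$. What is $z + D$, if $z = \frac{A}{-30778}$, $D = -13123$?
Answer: $- \frac{605849996}{46167} \approx -13123.0$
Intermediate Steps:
$A = \frac{910}{3}$ ($A = \frac{-105 - -2835}{9} = \frac{-105 + 2835}{9} = \frac{1}{9} \cdot 2730 = \frac{910}{3} \approx 303.33$)
$z = - \frac{455}{46167}$ ($z = \frac{910}{3 \left(-30778\right)} = \frac{910}{3} \left(- \frac{1}{30778}\right) = - \frac{455}{46167} \approx -0.0098555$)
$z + D = - \frac{455}{46167} - 13123 = - \frac{605849996}{46167}$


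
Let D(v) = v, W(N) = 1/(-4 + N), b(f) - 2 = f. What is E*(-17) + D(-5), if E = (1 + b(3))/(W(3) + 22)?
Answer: -69/7 ≈ -9.8571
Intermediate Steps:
b(f) = 2 + f
E = 2/7 (E = (1 + (2 + 3))/(1/(-4 + 3) + 22) = (1 + 5)/(1/(-1) + 22) = 6/(-1 + 22) = 6/21 = 6*(1/21) = 2/7 ≈ 0.28571)
E*(-17) + D(-5) = (2/7)*(-17) - 5 = -34/7 - 5 = -69/7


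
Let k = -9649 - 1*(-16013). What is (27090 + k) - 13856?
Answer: 19598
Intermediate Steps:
k = 6364 (k = -9649 + 16013 = 6364)
(27090 + k) - 13856 = (27090 + 6364) - 13856 = 33454 - 13856 = 19598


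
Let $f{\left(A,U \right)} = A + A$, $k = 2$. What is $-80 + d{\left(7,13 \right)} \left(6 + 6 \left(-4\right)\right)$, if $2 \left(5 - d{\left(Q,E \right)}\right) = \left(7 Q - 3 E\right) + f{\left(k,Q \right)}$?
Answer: $-44$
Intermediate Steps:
$f{\left(A,U \right)} = 2 A$
$d{\left(Q,E \right)} = 3 - \frac{7 Q}{2} + \frac{3 E}{2}$ ($d{\left(Q,E \right)} = 5 - \frac{\left(7 Q - 3 E\right) + 2 \cdot 2}{2} = 5 - \frac{\left(- 3 E + 7 Q\right) + 4}{2} = 5 - \frac{4 - 3 E + 7 Q}{2} = 5 - \left(2 - \frac{3 E}{2} + \frac{7 Q}{2}\right) = 3 - \frac{7 Q}{2} + \frac{3 E}{2}$)
$-80 + d{\left(7,13 \right)} \left(6 + 6 \left(-4\right)\right) = -80 + \left(3 - \frac{49}{2} + \frac{3}{2} \cdot 13\right) \left(6 + 6 \left(-4\right)\right) = -80 + \left(3 - \frac{49}{2} + \frac{39}{2}\right) \left(6 - 24\right) = -80 - -36 = -80 + 36 = -44$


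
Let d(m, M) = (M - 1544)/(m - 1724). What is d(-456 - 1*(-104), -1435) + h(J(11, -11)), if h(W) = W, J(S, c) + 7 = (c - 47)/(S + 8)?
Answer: -113305/13148 ≈ -8.6177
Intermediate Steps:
J(S, c) = -7 + (-47 + c)/(8 + S) (J(S, c) = -7 + (c - 47)/(S + 8) = -7 + (-47 + c)/(8 + S))
d(m, M) = (-1544 + M)/(-1724 + m)
d(-456 - 1*(-104), -1435) + h(J(11, -11)) = (-1544 - 1435)/(-1724 + (-456 - 1*(-104))) + (-103 - 11 - 7*11)/(8 + 11) = -2979/(-1724 + (-456 + 104)) + (-103 - 11 - 77)/19 = -2979/(-1724 - 352) + (1/19)*(-191) = -2979/(-2076) - 191/19 = -1/2076*(-2979) - 191/19 = 993/692 - 191/19 = -113305/13148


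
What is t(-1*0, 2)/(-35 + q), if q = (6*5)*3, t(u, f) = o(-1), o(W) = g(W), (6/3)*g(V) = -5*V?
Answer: 1/22 ≈ 0.045455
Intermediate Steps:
g(V) = -5*V/2 (g(V) = (-5*V)/2 = -5*V/2)
o(W) = -5*W/2
t(u, f) = 5/2 (t(u, f) = -5/2*(-1) = 5/2)
q = 90 (q = 30*3 = 90)
t(-1*0, 2)/(-35 + q) = 5/(2*(-35 + 90)) = (5/2)/55 = (5/2)*(1/55) = 1/22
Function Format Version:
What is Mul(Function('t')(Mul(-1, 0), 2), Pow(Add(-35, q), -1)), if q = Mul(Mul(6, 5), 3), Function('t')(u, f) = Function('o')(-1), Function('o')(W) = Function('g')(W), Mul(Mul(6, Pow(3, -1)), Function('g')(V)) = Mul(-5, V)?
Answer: Rational(1, 22) ≈ 0.045455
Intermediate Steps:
Function('g')(V) = Mul(Rational(-5, 2), V) (Function('g')(V) = Mul(Rational(1, 2), Mul(-5, V)) = Mul(Rational(-5, 2), V))
Function('o')(W) = Mul(Rational(-5, 2), W)
Function('t')(u, f) = Rational(5, 2) (Function('t')(u, f) = Mul(Rational(-5, 2), -1) = Rational(5, 2))
q = 90 (q = Mul(30, 3) = 90)
Mul(Function('t')(Mul(-1, 0), 2), Pow(Add(-35, q), -1)) = Mul(Rational(5, 2), Pow(Add(-35, 90), -1)) = Mul(Rational(5, 2), Pow(55, -1)) = Mul(Rational(5, 2), Rational(1, 55)) = Rational(1, 22)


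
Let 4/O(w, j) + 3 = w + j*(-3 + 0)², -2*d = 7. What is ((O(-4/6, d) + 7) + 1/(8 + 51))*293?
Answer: 25179834/12449 ≈ 2022.6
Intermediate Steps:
d = -7/2 (d = -½*7 = -7/2 ≈ -3.5000)
O(w, j) = 4/(-3 + w + 9*j) (O(w, j) = 4/(-3 + (w + j*(-3 + 0)²)) = 4/(-3 + (w + j*(-3)²)) = 4/(-3 + (w + j*9)) = 4/(-3 + (w + 9*j)) = 4/(-3 + w + 9*j))
((O(-4/6, d) + 7) + 1/(8 + 51))*293 = ((4/(-3 - 4/6 + 9*(-7/2)) + 7) + 1/(8 + 51))*293 = ((4/(-3 - 4*⅙ - 63/2) + 7) + 1/59)*293 = ((4/(-3 - ⅔ - 63/2) + 7) + 1/59)*293 = ((4/(-211/6) + 7) + 1/59)*293 = ((4*(-6/211) + 7) + 1/59)*293 = ((-24/211 + 7) + 1/59)*293 = (1453/211 + 1/59)*293 = (85938/12449)*293 = 25179834/12449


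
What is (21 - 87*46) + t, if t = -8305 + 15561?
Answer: 3275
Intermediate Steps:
t = 7256
(21 - 87*46) + t = (21 - 87*46) + 7256 = (21 - 4002) + 7256 = -3981 + 7256 = 3275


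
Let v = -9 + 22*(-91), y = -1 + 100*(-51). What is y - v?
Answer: -3090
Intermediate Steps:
y = -5101 (y = -1 - 5100 = -5101)
v = -2011 (v = -9 - 2002 = -2011)
y - v = -5101 - 1*(-2011) = -5101 + 2011 = -3090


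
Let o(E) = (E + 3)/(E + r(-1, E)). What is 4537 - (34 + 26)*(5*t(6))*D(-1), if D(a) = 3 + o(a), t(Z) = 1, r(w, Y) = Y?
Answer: 3937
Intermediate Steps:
o(E) = (3 + E)/(2*E) (o(E) = (E + 3)/(E + E) = (3 + E)/((2*E)) = (3 + E)*(1/(2*E)) = (3 + E)/(2*E))
D(a) = 3 + (3 + a)/(2*a)
4537 - (34 + 26)*(5*t(6))*D(-1) = 4537 - (34 + 26)*(5*1)*((½)*(3 + 7*(-1))/(-1)) = 4537 - 60*5*((½)*(-1)*(3 - 7)) = 4537 - 60*5*((½)*(-1)*(-4)) = 4537 - 60*5*2 = 4537 - 60*10 = 4537 - 1*600 = 4537 - 600 = 3937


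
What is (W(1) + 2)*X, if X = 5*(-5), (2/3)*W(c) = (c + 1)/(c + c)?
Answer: -175/2 ≈ -87.500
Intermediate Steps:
W(c) = 3*(1 + c)/(4*c) (W(c) = 3*((c + 1)/(c + c))/2 = 3*((1 + c)/((2*c)))/2 = 3*((1 + c)*(1/(2*c)))/2 = 3*((1 + c)/(2*c))/2 = 3*(1 + c)/(4*c))
X = -25
(W(1) + 2)*X = ((¾)*(1 + 1)/1 + 2)*(-25) = ((¾)*1*2 + 2)*(-25) = (3/2 + 2)*(-25) = (7/2)*(-25) = -175/2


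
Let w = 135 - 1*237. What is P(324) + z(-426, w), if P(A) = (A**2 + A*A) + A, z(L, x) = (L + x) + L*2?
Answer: 208896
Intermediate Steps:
w = -102 (w = 135 - 237 = -102)
z(L, x) = x + 3*L (z(L, x) = (L + x) + 2*L = x + 3*L)
P(A) = A + 2*A**2 (P(A) = (A**2 + A**2) + A = 2*A**2 + A = A + 2*A**2)
P(324) + z(-426, w) = 324*(1 + 2*324) + (-102 + 3*(-426)) = 324*(1 + 648) + (-102 - 1278) = 324*649 - 1380 = 210276 - 1380 = 208896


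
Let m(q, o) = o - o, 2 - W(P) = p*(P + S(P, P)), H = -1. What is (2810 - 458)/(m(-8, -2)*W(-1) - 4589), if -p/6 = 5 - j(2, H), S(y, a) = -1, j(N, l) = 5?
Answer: -2352/4589 ≈ -0.51253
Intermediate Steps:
p = 0 (p = -6*(5 - 1*5) = -6*(5 - 5) = -6*0 = 0)
W(P) = 2 (W(P) = 2 - 0*(P - 1) = 2 - 0*(-1 + P) = 2 - 1*0 = 2 + 0 = 2)
m(q, o) = 0
(2810 - 458)/(m(-8, -2)*W(-1) - 4589) = (2810 - 458)/(0*2 - 4589) = 2352/(0 - 4589) = 2352/(-4589) = 2352*(-1/4589) = -2352/4589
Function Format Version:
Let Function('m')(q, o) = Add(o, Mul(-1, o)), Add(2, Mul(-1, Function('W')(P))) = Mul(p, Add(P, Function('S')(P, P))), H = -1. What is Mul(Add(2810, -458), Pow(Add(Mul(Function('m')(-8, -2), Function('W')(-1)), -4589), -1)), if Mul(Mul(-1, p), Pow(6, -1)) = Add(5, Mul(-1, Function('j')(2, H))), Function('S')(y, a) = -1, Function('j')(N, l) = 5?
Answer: Rational(-2352, 4589) ≈ -0.51253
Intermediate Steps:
p = 0 (p = Mul(-6, Add(5, Mul(-1, 5))) = Mul(-6, Add(5, -5)) = Mul(-6, 0) = 0)
Function('W')(P) = 2 (Function('W')(P) = Add(2, Mul(-1, Mul(0, Add(P, -1)))) = Add(2, Mul(-1, Mul(0, Add(-1, P)))) = Add(2, Mul(-1, 0)) = Add(2, 0) = 2)
Function('m')(q, o) = 0
Mul(Add(2810, -458), Pow(Add(Mul(Function('m')(-8, -2), Function('W')(-1)), -4589), -1)) = Mul(Add(2810, -458), Pow(Add(Mul(0, 2), -4589), -1)) = Mul(2352, Pow(Add(0, -4589), -1)) = Mul(2352, Pow(-4589, -1)) = Mul(2352, Rational(-1, 4589)) = Rational(-2352, 4589)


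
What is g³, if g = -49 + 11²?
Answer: 373248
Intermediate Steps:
g = 72 (g = -49 + 121 = 72)
g³ = 72³ = 373248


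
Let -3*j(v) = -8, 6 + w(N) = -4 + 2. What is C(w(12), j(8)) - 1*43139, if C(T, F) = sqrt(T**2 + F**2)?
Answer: -43139 + 8*sqrt(10)/3 ≈ -43131.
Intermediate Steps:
w(N) = -8 (w(N) = -6 + (-4 + 2) = -6 - 2 = -8)
j(v) = 8/3 (j(v) = -1/3*(-8) = 8/3)
C(T, F) = sqrt(F**2 + T**2)
C(w(12), j(8)) - 1*43139 = sqrt((8/3)**2 + (-8)**2) - 1*43139 = sqrt(64/9 + 64) - 43139 = sqrt(640/9) - 43139 = 8*sqrt(10)/3 - 43139 = -43139 + 8*sqrt(10)/3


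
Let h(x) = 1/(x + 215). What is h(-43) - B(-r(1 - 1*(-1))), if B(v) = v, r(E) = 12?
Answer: 2065/172 ≈ 12.006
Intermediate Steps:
h(x) = 1/(215 + x)
h(-43) - B(-r(1 - 1*(-1))) = 1/(215 - 43) - (-1)*12 = 1/172 - 1*(-12) = 1/172 + 12 = 2065/172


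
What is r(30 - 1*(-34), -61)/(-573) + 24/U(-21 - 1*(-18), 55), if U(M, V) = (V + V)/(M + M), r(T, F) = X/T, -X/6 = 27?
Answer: -438579/336160 ≈ -1.3047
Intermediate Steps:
X = -162 (X = -6*27 = -162)
r(T, F) = -162/T
U(M, V) = V/M (U(M, V) = (2*V)/((2*M)) = (2*V)*(1/(2*M)) = V/M)
r(30 - 1*(-34), -61)/(-573) + 24/U(-21 - 1*(-18), 55) = -162/(30 - 1*(-34))/(-573) + 24/((55/(-21 - 1*(-18)))) = -162/(30 + 34)*(-1/573) + 24/((55/(-21 + 18))) = -162/64*(-1/573) + 24/((55/(-3))) = -162*1/64*(-1/573) + 24/((55*(-⅓))) = -81/32*(-1/573) + 24/(-55/3) = 27/6112 + 24*(-3/55) = 27/6112 - 72/55 = -438579/336160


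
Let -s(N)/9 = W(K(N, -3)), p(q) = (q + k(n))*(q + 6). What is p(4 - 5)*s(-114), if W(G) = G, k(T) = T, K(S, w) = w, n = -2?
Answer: -405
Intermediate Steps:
p(q) = (-2 + q)*(6 + q) (p(q) = (q - 2)*(q + 6) = (-2 + q)*(6 + q))
s(N) = 27 (s(N) = -9*(-3) = 27)
p(4 - 5)*s(-114) = (-12 + (4 - 5)² + 4*(4 - 5))*27 = (-12 + (-1)² + 4*(-1))*27 = (-12 + 1 - 4)*27 = -15*27 = -405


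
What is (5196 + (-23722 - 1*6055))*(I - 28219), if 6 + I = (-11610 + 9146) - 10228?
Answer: 1005780777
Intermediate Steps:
I = -12698 (I = -6 + ((-11610 + 9146) - 10228) = -6 + (-2464 - 10228) = -6 - 12692 = -12698)
(5196 + (-23722 - 1*6055))*(I - 28219) = (5196 + (-23722 - 1*6055))*(-12698 - 28219) = (5196 + (-23722 - 6055))*(-40917) = (5196 - 29777)*(-40917) = -24581*(-40917) = 1005780777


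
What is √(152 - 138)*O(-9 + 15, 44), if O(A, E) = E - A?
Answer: 38*√14 ≈ 142.18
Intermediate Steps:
√(152 - 138)*O(-9 + 15, 44) = √(152 - 138)*(44 - (-9 + 15)) = √14*(44 - 1*6) = √14*(44 - 6) = √14*38 = 38*√14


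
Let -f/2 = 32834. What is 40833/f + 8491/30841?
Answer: -701743565/2025266788 ≈ -0.34649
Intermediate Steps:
f = -65668 (f = -2*32834 = -65668)
40833/f + 8491/30841 = 40833/(-65668) + 8491/30841 = 40833*(-1/65668) + 8491*(1/30841) = -40833/65668 + 8491/30841 = -701743565/2025266788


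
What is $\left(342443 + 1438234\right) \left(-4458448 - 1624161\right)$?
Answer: $-10831161946293$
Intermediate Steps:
$\left(342443 + 1438234\right) \left(-4458448 - 1624161\right) = 1780677 \left(-6082609\right) = -10831161946293$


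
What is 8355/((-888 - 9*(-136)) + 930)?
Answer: 2785/422 ≈ 6.5995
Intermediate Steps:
8355/((-888 - 9*(-136)) + 930) = 8355/((-888 + 1224) + 930) = 8355/(336 + 930) = 8355/1266 = 8355*(1/1266) = 2785/422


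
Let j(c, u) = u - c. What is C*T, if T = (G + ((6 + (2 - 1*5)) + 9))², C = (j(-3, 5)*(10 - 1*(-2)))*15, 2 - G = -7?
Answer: 635040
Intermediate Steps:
G = 9 (G = 2 - 1*(-7) = 2 + 7 = 9)
C = 1440 (C = ((5 - 1*(-3))*(10 - 1*(-2)))*15 = ((5 + 3)*(10 + 2))*15 = (8*12)*15 = 96*15 = 1440)
T = 441 (T = (9 + ((6 + (2 - 1*5)) + 9))² = (9 + ((6 + (2 - 5)) + 9))² = (9 + ((6 - 3) + 9))² = (9 + (3 + 9))² = (9 + 12)² = 21² = 441)
C*T = 1440*441 = 635040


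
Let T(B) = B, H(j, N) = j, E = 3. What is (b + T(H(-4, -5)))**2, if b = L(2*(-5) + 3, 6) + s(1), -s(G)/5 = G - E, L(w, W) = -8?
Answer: 4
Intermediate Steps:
s(G) = 15 - 5*G (s(G) = -5*(G - 1*3) = -5*(G - 3) = -5*(-3 + G) = 15 - 5*G)
b = 2 (b = -8 + (15 - 5*1) = -8 + (15 - 5) = -8 + 10 = 2)
(b + T(H(-4, -5)))**2 = (2 - 4)**2 = (-2)**2 = 4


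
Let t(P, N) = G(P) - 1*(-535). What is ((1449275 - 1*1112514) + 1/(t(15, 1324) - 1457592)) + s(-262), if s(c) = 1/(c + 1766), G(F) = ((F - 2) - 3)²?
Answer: 737932031056061/2191263328 ≈ 3.3676e+5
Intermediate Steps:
G(F) = (-5 + F)² (G(F) = ((-2 + F) - 3)² = (-5 + F)²)
t(P, N) = 535 + (-5 + P)² (t(P, N) = (-5 + P)² - 1*(-535) = (-5 + P)² + 535 = 535 + (-5 + P)²)
s(c) = 1/(1766 + c)
((1449275 - 1*1112514) + 1/(t(15, 1324) - 1457592)) + s(-262) = ((1449275 - 1*1112514) + 1/((535 + (-5 + 15)²) - 1457592)) + 1/(1766 - 262) = ((1449275 - 1112514) + 1/((535 + 10²) - 1457592)) + 1/1504 = (336761 + 1/((535 + 100) - 1457592)) + 1/1504 = (336761 + 1/(635 - 1457592)) + 1/1504 = (336761 + 1/(-1456957)) + 1/1504 = (336761 - 1/1456957) + 1/1504 = 490646296276/1456957 + 1/1504 = 737932031056061/2191263328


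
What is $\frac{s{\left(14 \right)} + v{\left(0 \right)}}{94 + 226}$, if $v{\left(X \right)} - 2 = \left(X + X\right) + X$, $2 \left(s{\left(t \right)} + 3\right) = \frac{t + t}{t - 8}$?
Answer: $\frac{1}{240} \approx 0.0041667$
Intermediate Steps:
$s{\left(t \right)} = -3 + \frac{t}{-8 + t}$ ($s{\left(t \right)} = -3 + \frac{\left(t + t\right) \frac{1}{t - 8}}{2} = -3 + \frac{2 t \frac{1}{-8 + t}}{2} = -3 + \frac{t}{-8 + t}$)
$v{\left(X \right)} = 2 + 3 X$ ($v{\left(X \right)} = 2 + \left(\left(X + X\right) + X\right) = 2 + \left(2 X + X\right) = 2 + 3 X$)
$\frac{s{\left(14 \right)} + v{\left(0 \right)}}{94 + 226} = \frac{\frac{2 \left(12 - 14\right)}{-8 + 14} + \left(2 + 3 \cdot 0\right)}{94 + 226} = \frac{\frac{2 \left(12 - 14\right)}{6} + \left(2 + 0\right)}{320} = \left(2 \cdot \frac{1}{6} \left(-2\right) + 2\right) \frac{1}{320} = \left(- \frac{2}{3} + 2\right) \frac{1}{320} = \frac{4}{3} \cdot \frac{1}{320} = \frac{1}{240}$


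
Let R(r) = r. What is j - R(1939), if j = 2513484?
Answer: 2511545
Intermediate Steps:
j - R(1939) = 2513484 - 1*1939 = 2513484 - 1939 = 2511545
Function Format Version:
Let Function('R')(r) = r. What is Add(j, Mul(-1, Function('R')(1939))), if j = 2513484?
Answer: 2511545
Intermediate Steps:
Add(j, Mul(-1, Function('R')(1939))) = Add(2513484, Mul(-1, 1939)) = Add(2513484, -1939) = 2511545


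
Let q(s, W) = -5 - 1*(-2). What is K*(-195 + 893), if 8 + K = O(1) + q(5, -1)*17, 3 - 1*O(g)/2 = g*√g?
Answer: -38390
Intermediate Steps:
O(g) = 6 - 2*g^(3/2) (O(g) = 6 - 2*g*√g = 6 - 2*g^(3/2))
q(s, W) = -3 (q(s, W) = -5 + 2 = -3)
K = -55 (K = -8 + ((6 - 2*1^(3/2)) - 3*17) = -8 + ((6 - 2*1) - 51) = -8 + ((6 - 2) - 51) = -8 + (4 - 51) = -8 - 47 = -55)
K*(-195 + 893) = -55*(-195 + 893) = -55*698 = -38390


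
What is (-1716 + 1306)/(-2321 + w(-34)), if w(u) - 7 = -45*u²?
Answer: 205/27167 ≈ 0.0075459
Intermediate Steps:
w(u) = 7 - 45*u²
(-1716 + 1306)/(-2321 + w(-34)) = (-1716 + 1306)/(-2321 + (7 - 45*(-34)²)) = -410/(-2321 + (7 - 45*1156)) = -410/(-2321 + (7 - 52020)) = -410/(-2321 - 52013) = -410/(-54334) = -410*(-1/54334) = 205/27167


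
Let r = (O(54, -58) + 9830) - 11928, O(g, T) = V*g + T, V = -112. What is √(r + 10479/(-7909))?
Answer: I*√513261791735/7909 ≈ 90.583*I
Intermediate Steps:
O(g, T) = T - 112*g (O(g, T) = -112*g + T = T - 112*g)
r = -8204 (r = ((-58 - 112*54) + 9830) - 11928 = ((-58 - 6048) + 9830) - 11928 = (-6106 + 9830) - 11928 = 3724 - 11928 = -8204)
√(r + 10479/(-7909)) = √(-8204 + 10479/(-7909)) = √(-8204 + 10479*(-1/7909)) = √(-8204 - 10479/7909) = √(-64895915/7909) = I*√513261791735/7909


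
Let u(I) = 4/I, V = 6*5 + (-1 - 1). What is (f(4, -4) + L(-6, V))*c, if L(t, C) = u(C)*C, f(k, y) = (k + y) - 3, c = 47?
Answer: 47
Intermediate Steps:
f(k, y) = -3 + k + y
V = 28 (V = 30 - 2 = 28)
L(t, C) = 4 (L(t, C) = (4/C)*C = 4)
(f(4, -4) + L(-6, V))*c = ((-3 + 4 - 4) + 4)*47 = (-3 + 4)*47 = 1*47 = 47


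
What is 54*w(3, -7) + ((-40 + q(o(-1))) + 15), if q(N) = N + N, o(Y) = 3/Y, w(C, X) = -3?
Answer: -193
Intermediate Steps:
q(N) = 2*N
54*w(3, -7) + ((-40 + q(o(-1))) + 15) = 54*(-3) + ((-40 + 2*(3/(-1))) + 15) = -162 + ((-40 + 2*(3*(-1))) + 15) = -162 + ((-40 + 2*(-3)) + 15) = -162 + ((-40 - 6) + 15) = -162 + (-46 + 15) = -162 - 31 = -193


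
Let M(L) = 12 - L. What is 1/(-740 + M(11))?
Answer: -1/739 ≈ -0.0013532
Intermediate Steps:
1/(-740 + M(11)) = 1/(-740 + (12 - 1*11)) = 1/(-740 + (12 - 11)) = 1/(-740 + 1) = 1/(-739) = -1/739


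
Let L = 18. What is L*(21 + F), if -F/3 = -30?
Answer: 1998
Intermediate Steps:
F = 90 (F = -3*(-30) = 90)
L*(21 + F) = 18*(21 + 90) = 18*111 = 1998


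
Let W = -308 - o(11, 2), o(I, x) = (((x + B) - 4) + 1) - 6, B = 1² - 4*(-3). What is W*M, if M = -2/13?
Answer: 628/13 ≈ 48.308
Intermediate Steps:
B = 13 (B = 1 + 12 = 13)
o(I, x) = 4 + x (o(I, x) = (((x + 13) - 4) + 1) - 6 = (((13 + x) - 4) + 1) - 6 = ((9 + x) + 1) - 6 = (10 + x) - 6 = 4 + x)
M = -2/13 (M = -2*1/13 = -2/13 ≈ -0.15385)
W = -314 (W = -308 - (4 + 2) = -308 - 1*6 = -308 - 6 = -314)
W*M = -314*(-2/13) = 628/13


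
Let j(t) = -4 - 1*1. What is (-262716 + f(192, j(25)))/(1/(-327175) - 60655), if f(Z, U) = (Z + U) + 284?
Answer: 85800007875/19844799626 ≈ 4.3235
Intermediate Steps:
j(t) = -5 (j(t) = -4 - 1 = -5)
f(Z, U) = 284 + U + Z (f(Z, U) = (U + Z) + 284 = 284 + U + Z)
(-262716 + f(192, j(25)))/(1/(-327175) - 60655) = (-262716 + (284 - 5 + 192))/(1/(-327175) - 60655) = (-262716 + 471)/(-1/327175 - 60655) = -262245/(-19844799626/327175) = -262245*(-327175/19844799626) = 85800007875/19844799626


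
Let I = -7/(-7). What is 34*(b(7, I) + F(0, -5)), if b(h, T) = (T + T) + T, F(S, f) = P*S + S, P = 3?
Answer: 102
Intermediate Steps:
F(S, f) = 4*S (F(S, f) = 3*S + S = 4*S)
I = 1 (I = -7*(-1/7) = 1)
b(h, T) = 3*T (b(h, T) = 2*T + T = 3*T)
34*(b(7, I) + F(0, -5)) = 34*(3*1 + 4*0) = 34*(3 + 0) = 34*3 = 102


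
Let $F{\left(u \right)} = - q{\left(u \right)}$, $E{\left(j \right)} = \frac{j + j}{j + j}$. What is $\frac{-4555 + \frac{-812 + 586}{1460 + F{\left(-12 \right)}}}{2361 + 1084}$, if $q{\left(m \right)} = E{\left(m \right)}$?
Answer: $- \frac{6645971}{5026255} \approx -1.3223$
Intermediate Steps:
$E{\left(j \right)} = 1$ ($E{\left(j \right)} = \frac{2 j}{2 j} = 2 j \frac{1}{2 j} = 1$)
$q{\left(m \right)} = 1$
$F{\left(u \right)} = -1$ ($F{\left(u \right)} = \left(-1\right) 1 = -1$)
$\frac{-4555 + \frac{-812 + 586}{1460 + F{\left(-12 \right)}}}{2361 + 1084} = \frac{-4555 + \frac{-812 + 586}{1460 - 1}}{2361 + 1084} = \frac{-4555 - \frac{226}{1459}}{3445} = \left(-4555 - \frac{226}{1459}\right) \frac{1}{3445} = \left(- \frac{6645971}{1459}\right) \frac{1}{3445} = - \frac{6645971}{5026255}$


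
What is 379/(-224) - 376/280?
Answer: -3399/1120 ≈ -3.0348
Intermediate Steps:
379/(-224) - 376/280 = 379*(-1/224) - 376*1/280 = -379/224 - 47/35 = -3399/1120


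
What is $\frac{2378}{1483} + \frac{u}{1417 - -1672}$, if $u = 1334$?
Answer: $\frac{9323964}{4580987} \approx 2.0354$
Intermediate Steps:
$\frac{2378}{1483} + \frac{u}{1417 - -1672} = \frac{2378}{1483} + \frac{1334}{1417 - -1672} = 2378 \cdot \frac{1}{1483} + \frac{1334}{1417 + 1672} = \frac{2378}{1483} + \frac{1334}{3089} = \frac{9323964}{4580987}$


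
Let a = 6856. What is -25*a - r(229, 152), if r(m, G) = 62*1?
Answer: -171462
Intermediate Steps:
r(m, G) = 62
-25*a - r(229, 152) = -25*6856 - 1*62 = -171400 - 62 = -171462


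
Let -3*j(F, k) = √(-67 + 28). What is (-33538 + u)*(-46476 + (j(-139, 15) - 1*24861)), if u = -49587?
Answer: 5929888125 + 83125*I*√39/3 ≈ 5.9299e+9 + 1.7304e+5*I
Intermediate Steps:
j(F, k) = -I*√39/3 (j(F, k) = -√(-67 + 28)/3 = -I*√39/3)
(-33538 + u)*(-46476 + (j(-139, 15) - 1*24861)) = (-33538 - 49587)*(-46476 + (-I*√39/3 - 1*24861)) = -83125*(-46476 + (-I*√39/3 - 24861)) = -83125*(-46476 + (-24861 - I*√39/3)) = -83125*(-71337 - I*√39/3) = 5929888125 + 83125*I*√39/3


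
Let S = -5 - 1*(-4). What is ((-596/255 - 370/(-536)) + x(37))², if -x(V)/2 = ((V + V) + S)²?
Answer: 530683508150154529/4670355600 ≈ 1.1363e+8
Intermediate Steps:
S = -1 (S = -5 + 4 = -1)
x(V) = -2*(-1 + 2*V)² (x(V) = -2*((V + V) - 1)² = -2*(2*V - 1)² = -2*(-1 + 2*V)²)
((-596/255 - 370/(-536)) + x(37))² = ((-596/255 - 370/(-536)) - 2*(-1 + 2*37)²)² = ((-596*1/255 - 370*(-1/536)) - 2*(-1 + 74)²)² = ((-596/255 + 185/268) - 2*73²)² = (-112553/68340 - 2*5329)² = (-112553/68340 - 10658)² = (-728480273/68340)² = 530683508150154529/4670355600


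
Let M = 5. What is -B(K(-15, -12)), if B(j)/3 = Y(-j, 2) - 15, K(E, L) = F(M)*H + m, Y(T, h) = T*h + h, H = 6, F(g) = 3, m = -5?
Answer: 117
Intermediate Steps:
Y(T, h) = h + T*h
K(E, L) = 13 (K(E, L) = 3*6 - 5 = 18 - 5 = 13)
B(j) = -39 - 6*j (B(j) = 3*(2*(1 - j) - 15) = 3*((2 - 2*j) - 15) = 3*(-13 - 2*j) = -39 - 6*j)
-B(K(-15, -12)) = -(-39 - 6*13) = -(-39 - 78) = -1*(-117) = 117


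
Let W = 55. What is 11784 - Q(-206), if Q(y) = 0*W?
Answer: 11784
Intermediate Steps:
Q(y) = 0 (Q(y) = 0*55 = 0)
11784 - Q(-206) = 11784 - 1*0 = 11784 + 0 = 11784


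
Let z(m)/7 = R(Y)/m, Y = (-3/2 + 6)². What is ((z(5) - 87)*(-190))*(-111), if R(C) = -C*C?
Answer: -111538683/8 ≈ -1.3942e+7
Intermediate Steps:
Y = 81/4 (Y = (-3*½ + 6)² = (-3/2 + 6)² = (9/2)² = 81/4 ≈ 20.250)
R(C) = -C²
z(m) = -45927/(16*m) (z(m) = 7*((-(81/4)²)/m) = 7*((-1*6561/16)/m) = 7*(-6561/(16*m)) = -45927/(16*m))
((z(5) - 87)*(-190))*(-111) = ((-45927/16/5 - 87)*(-190))*(-111) = ((-45927/16*⅕ - 87)*(-190))*(-111) = ((-45927/80 - 87)*(-190))*(-111) = -52887/80*(-190)*(-111) = (1004853/8)*(-111) = -111538683/8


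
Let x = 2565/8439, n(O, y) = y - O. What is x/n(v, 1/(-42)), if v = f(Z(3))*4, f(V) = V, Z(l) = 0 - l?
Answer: 35910/1414939 ≈ 0.025379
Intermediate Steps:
Z(l) = -l
v = -12 (v = -1*3*4 = -3*4 = -12)
x = 855/2813 (x = 2565*(1/8439) = 855/2813 ≈ 0.30395)
x/n(v, 1/(-42)) = 855/(2813*(1/(-42) - 1*(-12))) = 855/(2813*(-1/42 + 12)) = 855/(2813*(503/42)) = (855/2813)*(42/503) = 35910/1414939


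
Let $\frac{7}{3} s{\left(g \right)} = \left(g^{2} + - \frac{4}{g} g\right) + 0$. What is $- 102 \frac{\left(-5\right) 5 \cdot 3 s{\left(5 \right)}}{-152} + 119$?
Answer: $- \frac{25381}{76} \approx -333.96$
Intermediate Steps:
$s{\left(g \right)} = - \frac{12}{7} + \frac{3 g^{2}}{7}$ ($s{\left(g \right)} = \frac{3 \left(\left(g^{2} + - \frac{4}{g} g\right) + 0\right)}{7} = \frac{3 \left(\left(g^{2} - 4\right) + 0\right)}{7} = \frac{3 \left(\left(-4 + g^{2}\right) + 0\right)}{7} = \frac{3 \left(-4 + g^{2}\right)}{7} = - \frac{12}{7} + \frac{3 g^{2}}{7}$)
$- 102 \frac{\left(-5\right) 5 \cdot 3 s{\left(5 \right)}}{-152} + 119 = - 102 \frac{\left(-5\right) 5 \cdot 3 \left(- \frac{12}{7} + \frac{3 \cdot 5^{2}}{7}\right)}{-152} + 119 = - 102 \left(-25\right) 3 \left(- \frac{12}{7} + \frac{3}{7} \cdot 25\right) \left(- \frac{1}{152}\right) + 119 = - 102 - 75 \left(- \frac{12}{7} + \frac{75}{7}\right) \left(- \frac{1}{152}\right) + 119 = - 102 \left(-75\right) 9 \left(- \frac{1}{152}\right) + 119 = - 102 \left(\left(-675\right) \left(- \frac{1}{152}\right)\right) + 119 = \left(-102\right) \frac{675}{152} + 119 = - \frac{34425}{76} + 119 = - \frac{25381}{76}$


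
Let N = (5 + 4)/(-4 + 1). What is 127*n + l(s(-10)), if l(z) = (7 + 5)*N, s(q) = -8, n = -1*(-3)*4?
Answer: 1488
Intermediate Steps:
N = -3 (N = 9/(-3) = 9*(-⅓) = -3)
n = 12 (n = 3*4 = 12)
l(z) = -36 (l(z) = (7 + 5)*(-3) = 12*(-3) = -36)
127*n + l(s(-10)) = 127*12 - 36 = 1524 - 36 = 1488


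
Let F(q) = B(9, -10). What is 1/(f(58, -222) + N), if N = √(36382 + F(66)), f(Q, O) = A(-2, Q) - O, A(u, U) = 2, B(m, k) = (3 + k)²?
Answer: 224/13745 - √36431/13745 ≈ 0.0024104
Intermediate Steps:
F(q) = 49 (F(q) = (3 - 10)² = (-7)² = 49)
f(Q, O) = 2 - O
N = √36431 (N = √(36382 + 49) = √36431 ≈ 190.87)
1/(f(58, -222) + N) = 1/((2 - 1*(-222)) + √36431) = 1/((2 + 222) + √36431) = 1/(224 + √36431)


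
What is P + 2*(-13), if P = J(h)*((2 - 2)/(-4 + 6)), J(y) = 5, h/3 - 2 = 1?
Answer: -26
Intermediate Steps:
h = 9 (h = 6 + 3*1 = 6 + 3 = 9)
P = 0 (P = 5*((2 - 2)/(-4 + 6)) = 5*(0/2) = 5*(0*(½)) = 5*0 = 0)
P + 2*(-13) = 0 + 2*(-13) = 0 - 26 = -26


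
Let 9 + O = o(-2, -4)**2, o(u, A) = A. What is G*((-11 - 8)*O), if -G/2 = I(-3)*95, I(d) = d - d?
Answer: 0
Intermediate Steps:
I(d) = 0
O = 7 (O = -9 + (-4)**2 = -9 + 16 = 7)
G = 0 (G = -0*95 = -2*0 = 0)
G*((-11 - 8)*O) = 0*((-11 - 8)*7) = 0*(-19*7) = 0*(-133) = 0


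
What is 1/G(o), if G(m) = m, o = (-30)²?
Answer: 1/900 ≈ 0.0011111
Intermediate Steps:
o = 900
1/G(o) = 1/900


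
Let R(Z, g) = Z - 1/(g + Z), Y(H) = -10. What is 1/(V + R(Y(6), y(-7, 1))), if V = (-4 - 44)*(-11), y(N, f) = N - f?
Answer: 18/9325 ≈ 0.0019303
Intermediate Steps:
R(Z, g) = Z - 1/(Z + g)
V = 528 (V = -48*(-11) = 528)
1/(V + R(Y(6), y(-7, 1))) = 1/(528 + (-1 + (-10)**2 - 10*(-7 - 1*1))/(-10 + (-7 - 1*1))) = 1/(528 + (-1 + 100 - 10*(-7 - 1))/(-10 + (-7 - 1))) = 1/(528 + (-1 + 100 - 10*(-8))/(-10 - 8)) = 1/(528 + (-1 + 100 + 80)/(-18)) = 1/(528 - 1/18*179) = 1/(528 - 179/18) = 1/(9325/18) = 18/9325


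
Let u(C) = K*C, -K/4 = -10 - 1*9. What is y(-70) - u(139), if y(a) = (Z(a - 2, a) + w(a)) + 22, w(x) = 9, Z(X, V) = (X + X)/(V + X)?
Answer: -747771/71 ≈ -10532.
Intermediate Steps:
Z(X, V) = 2*X/(V + X) (Z(X, V) = (2*X)/(V + X) = 2*X/(V + X))
K = 76 (K = -4*(-10 - 1*9) = -4*(-10 - 9) = -4*(-19) = 76)
y(a) = 31 + 2*(-2 + a)/(-2 + 2*a) (y(a) = (2*(a - 2)/(a + (a - 2)) + 9) + 22 = (2*(-2 + a)/(a + (-2 + a)) + 9) + 22 = (2*(-2 + a)/(-2 + 2*a) + 9) + 22 = (9 + 2*(-2 + a)/(-2 + 2*a)) + 22 = 31 + 2*(-2 + a)/(-2 + 2*a))
u(C) = 76*C
y(-70) - u(139) = (-33 + 32*(-70))/(-1 - 70) - 76*139 = (-33 - 2240)/(-71) - 1*10564 = -1/71*(-2273) - 10564 = 2273/71 - 10564 = -747771/71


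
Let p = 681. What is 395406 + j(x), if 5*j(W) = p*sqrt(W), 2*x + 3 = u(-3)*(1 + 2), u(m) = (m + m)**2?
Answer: 395406 + 681*sqrt(210)/10 ≈ 3.9639e+5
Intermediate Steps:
u(m) = 4*m**2 (u(m) = (2*m)**2 = 4*m**2)
x = 105/2 (x = -3/2 + ((4*(-3)**2)*(1 + 2))/2 = -3/2 + ((4*9)*3)/2 = -3/2 + (36*3)/2 = -3/2 + (1/2)*108 = -3/2 + 54 = 105/2 ≈ 52.500)
j(W) = 681*sqrt(W)/5 (j(W) = (681*sqrt(W))/5 = 681*sqrt(W)/5)
395406 + j(x) = 395406 + 681*sqrt(105/2)/5 = 395406 + 681*(sqrt(210)/2)/5 = 395406 + 681*sqrt(210)/10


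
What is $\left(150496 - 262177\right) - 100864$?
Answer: $-212545$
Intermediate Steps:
$\left(150496 - 262177\right) - 100864 = -111681 - 100864 = -212545$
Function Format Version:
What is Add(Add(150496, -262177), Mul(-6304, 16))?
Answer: -212545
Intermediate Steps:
Add(Add(150496, -262177), Mul(-6304, 16)) = Add(-111681, -100864) = -212545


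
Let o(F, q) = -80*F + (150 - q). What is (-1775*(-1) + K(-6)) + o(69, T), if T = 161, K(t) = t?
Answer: -3762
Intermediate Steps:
o(F, q) = 150 - q - 80*F
(-1775*(-1) + K(-6)) + o(69, T) = (-1775*(-1) - 6) + (150 - 1*161 - 80*69) = (1775 - 6) + (150 - 161 - 5520) = 1769 - 5531 = -3762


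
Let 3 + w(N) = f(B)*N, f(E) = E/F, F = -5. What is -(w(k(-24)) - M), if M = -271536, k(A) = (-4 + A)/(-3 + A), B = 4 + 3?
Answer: -36656759/135 ≈ -2.7153e+5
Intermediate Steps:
B = 7
k(A) = (-4 + A)/(-3 + A)
f(E) = -E/5 (f(E) = E/(-5) = E*(-⅕) = -E/5)
w(N) = -3 - 7*N/5 (w(N) = -3 + (-⅕*7)*N = -3 - 7*N/5)
-(w(k(-24)) - M) = -((-3 - 7*(-4 - 24)/(5*(-3 - 24))) - 1*(-271536)) = -((-3 - 7*(-28)/(5*(-27))) + 271536) = -((-3 - (-7)*(-28)/135) + 271536) = -((-3 - 7/5*28/27) + 271536) = -((-3 - 196/135) + 271536) = -(-601/135 + 271536) = -1*36656759/135 = -36656759/135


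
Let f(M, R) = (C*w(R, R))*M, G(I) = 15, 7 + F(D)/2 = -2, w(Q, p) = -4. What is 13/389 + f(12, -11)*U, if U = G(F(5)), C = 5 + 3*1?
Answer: -2240627/389 ≈ -5760.0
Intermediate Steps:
F(D) = -18 (F(D) = -14 + 2*(-2) = -14 - 4 = -18)
C = 8 (C = 5 + 3 = 8)
U = 15
f(M, R) = -32*M (f(M, R) = (8*(-4))*M = -32*M)
13/389 + f(12, -11)*U = 13/389 - 32*12*15 = 13*(1/389) - 384*15 = 13/389 - 5760 = -2240627/389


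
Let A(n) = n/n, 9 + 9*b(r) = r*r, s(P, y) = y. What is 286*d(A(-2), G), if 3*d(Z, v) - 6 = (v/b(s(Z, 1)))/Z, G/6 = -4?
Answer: 3146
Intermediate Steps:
b(r) = -1 + r²/9 (b(r) = -1 + (r*r)/9 = -1 + r²/9)
A(n) = 1
G = -24 (G = 6*(-4) = -24)
d(Z, v) = 2 - 3*v/(8*Z) (d(Z, v) = 2 + ((v/(-1 + (⅑)*1²))/Z)/3 = 2 + ((v/(-1 + (⅑)*1))/Z)/3 = 2 + ((v/(-1 + ⅑))/Z)/3 = 2 + ((v/(-8/9))/Z)/3 = 2 + ((v*(-9/8))/Z)/3 = 2 + ((-9*v/8)/Z)/3 = 2 + (-9*v/(8*Z))/3 = 2 - 3*v/(8*Z))
286*d(A(-2), G) = 286*(2 - 3/8*(-24)/1) = 286*(2 - 3/8*(-24)*1) = 286*(2 + 9) = 286*11 = 3146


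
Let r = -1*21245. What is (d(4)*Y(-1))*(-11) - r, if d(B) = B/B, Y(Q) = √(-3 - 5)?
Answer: 21245 - 22*I*√2 ≈ 21245.0 - 31.113*I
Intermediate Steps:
Y(Q) = 2*I*√2 (Y(Q) = √(-8) = 2*I*√2)
d(B) = 1
r = -21245
(d(4)*Y(-1))*(-11) - r = (1*(2*I*√2))*(-11) - 1*(-21245) = (2*I*√2)*(-11) + 21245 = -22*I*√2 + 21245 = 21245 - 22*I*√2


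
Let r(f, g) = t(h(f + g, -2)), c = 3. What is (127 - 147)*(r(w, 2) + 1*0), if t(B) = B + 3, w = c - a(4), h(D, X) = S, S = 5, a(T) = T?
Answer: -160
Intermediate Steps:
h(D, X) = 5
w = -1 (w = 3 - 1*4 = 3 - 4 = -1)
t(B) = 3 + B
r(f, g) = 8 (r(f, g) = 3 + 5 = 8)
(127 - 147)*(r(w, 2) + 1*0) = (127 - 147)*(8 + 1*0) = -20*(8 + 0) = -20*8 = -160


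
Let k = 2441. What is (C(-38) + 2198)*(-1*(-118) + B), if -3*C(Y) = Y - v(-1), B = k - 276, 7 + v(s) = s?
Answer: 5040864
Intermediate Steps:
v(s) = -7 + s
B = 2165 (B = 2441 - 276 = 2165)
C(Y) = -8/3 - Y/3 (C(Y) = -(Y - (-7 - 1))/3 = -(Y - 1*(-8))/3 = -(Y + 8)/3 = -(8 + Y)/3 = -8/3 - Y/3)
(C(-38) + 2198)*(-1*(-118) + B) = ((-8/3 - ⅓*(-38)) + 2198)*(-1*(-118) + 2165) = ((-8/3 + 38/3) + 2198)*(118 + 2165) = (10 + 2198)*2283 = 2208*2283 = 5040864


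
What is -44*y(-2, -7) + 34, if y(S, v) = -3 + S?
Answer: 254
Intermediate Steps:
-44*y(-2, -7) + 34 = -44*(-3 - 2) + 34 = -44*(-5) + 34 = 220 + 34 = 254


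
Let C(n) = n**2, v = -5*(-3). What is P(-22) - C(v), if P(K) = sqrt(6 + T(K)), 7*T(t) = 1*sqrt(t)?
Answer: -225 + sqrt(294 + 7*I*sqrt(22))/7 ≈ -222.55 + 0.13656*I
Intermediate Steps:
T(t) = sqrt(t)/7 (T(t) = (1*sqrt(t))/7 = sqrt(t)/7)
v = 15
P(K) = sqrt(6 + sqrt(K)/7)
P(-22) - C(v) = sqrt(294 + 7*sqrt(-22))/7 - 1*15**2 = sqrt(294 + 7*(I*sqrt(22)))/7 - 1*225 = sqrt(294 + 7*I*sqrt(22))/7 - 225 = -225 + sqrt(294 + 7*I*sqrt(22))/7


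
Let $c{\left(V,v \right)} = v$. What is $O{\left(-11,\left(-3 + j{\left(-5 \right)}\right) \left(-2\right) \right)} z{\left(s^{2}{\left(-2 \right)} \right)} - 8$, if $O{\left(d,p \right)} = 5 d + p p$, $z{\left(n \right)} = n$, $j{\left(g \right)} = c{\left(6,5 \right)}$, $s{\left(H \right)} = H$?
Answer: $-164$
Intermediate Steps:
$j{\left(g \right)} = 5$
$O{\left(d,p \right)} = p^{2} + 5 d$ ($O{\left(d,p \right)} = 5 d + p^{2} = p^{2} + 5 d$)
$O{\left(-11,\left(-3 + j{\left(-5 \right)}\right) \left(-2\right) \right)} z{\left(s^{2}{\left(-2 \right)} \right)} - 8 = \left(\left(\left(-3 + 5\right) \left(-2\right)\right)^{2} + 5 \left(-11\right)\right) \left(-2\right)^{2} - 8 = \left(\left(2 \left(-2\right)\right)^{2} - 55\right) 4 - 8 = \left(\left(-4\right)^{2} - 55\right) 4 - 8 = \left(16 - 55\right) 4 - 8 = \left(-39\right) 4 - 8 = -156 - 8 = -164$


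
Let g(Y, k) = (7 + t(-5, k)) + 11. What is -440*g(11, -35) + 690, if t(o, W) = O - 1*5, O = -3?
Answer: -3710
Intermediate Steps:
t(o, W) = -8 (t(o, W) = -3 - 1*5 = -3 - 5 = -8)
g(Y, k) = 10 (g(Y, k) = (7 - 8) + 11 = -1 + 11 = 10)
-440*g(11, -35) + 690 = -440*10 + 690 = -4400 + 690 = -3710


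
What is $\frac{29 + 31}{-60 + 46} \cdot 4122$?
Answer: $- \frac{123660}{7} \approx -17666.0$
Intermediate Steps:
$\frac{29 + 31}{-60 + 46} \cdot 4122 = \frac{60}{-14} \cdot 4122 = 60 \left(- \frac{1}{14}\right) 4122 = \left(- \frac{30}{7}\right) 4122 = - \frac{123660}{7}$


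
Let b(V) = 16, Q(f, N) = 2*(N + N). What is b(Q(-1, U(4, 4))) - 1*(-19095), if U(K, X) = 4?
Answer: 19111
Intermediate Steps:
Q(f, N) = 4*N (Q(f, N) = 2*(2*N) = 4*N)
b(Q(-1, U(4, 4))) - 1*(-19095) = 16 - 1*(-19095) = 16 + 19095 = 19111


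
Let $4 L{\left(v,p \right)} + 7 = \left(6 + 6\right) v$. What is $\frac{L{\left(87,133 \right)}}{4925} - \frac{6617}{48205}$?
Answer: $- \frac{16073263}{189927700} \approx -0.084628$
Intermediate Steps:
$L{\left(v,p \right)} = - \frac{7}{4} + 3 v$ ($L{\left(v,p \right)} = - \frac{7}{4} + \frac{\left(6 + 6\right) v}{4} = - \frac{7}{4} + \frac{12 v}{4} = - \frac{7}{4} + 3 v$)
$\frac{L{\left(87,133 \right)}}{4925} - \frac{6617}{48205} = \frac{- \frac{7}{4} + 3 \cdot 87}{4925} - \frac{6617}{48205} = \left(- \frac{7}{4} + 261\right) \frac{1}{4925} - \frac{6617}{48205} = \frac{1037}{4} \cdot \frac{1}{4925} - \frac{6617}{48205} = \frac{1037}{19700} - \frac{6617}{48205} = - \frac{16073263}{189927700}$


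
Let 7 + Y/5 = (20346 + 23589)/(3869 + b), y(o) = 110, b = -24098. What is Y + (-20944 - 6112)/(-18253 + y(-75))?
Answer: -5427921282/122338249 ≈ -44.368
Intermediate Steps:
Y = -309230/6743 (Y = -35 + 5*((20346 + 23589)/(3869 - 24098)) = -35 + 5*(43935/(-20229)) = -35 + 5*(43935*(-1/20229)) = -35 + 5*(-14645/6743) = -35 - 73225/6743 = -309230/6743 ≈ -45.859)
Y + (-20944 - 6112)/(-18253 + y(-75)) = -309230/6743 + (-20944 - 6112)/(-18253 + 110) = -309230/6743 - 27056/(-18143) = -309230/6743 - 27056*(-1/18143) = -309230/6743 + 27056/18143 = -5427921282/122338249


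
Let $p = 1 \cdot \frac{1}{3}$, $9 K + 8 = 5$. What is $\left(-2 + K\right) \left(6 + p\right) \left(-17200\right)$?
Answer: $\frac{2287600}{9} \approx 2.5418 \cdot 10^{5}$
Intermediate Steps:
$K = - \frac{1}{3}$ ($K = - \frac{8}{9} + \frac{1}{9} \cdot 5 = - \frac{8}{9} + \frac{5}{9} = - \frac{1}{3} \approx -0.33333$)
$p = \frac{1}{3}$ ($p = 1 \cdot \frac{1}{3} = \frac{1}{3} \approx 0.33333$)
$\left(-2 + K\right) \left(6 + p\right) \left(-17200\right) = \left(-2 - \frac{1}{3}\right) \left(6 + \frac{1}{3}\right) \left(-17200\right) = \left(- \frac{7}{3}\right) \frac{19}{3} \left(-17200\right) = \left(- \frac{133}{9}\right) \left(-17200\right) = \frac{2287600}{9}$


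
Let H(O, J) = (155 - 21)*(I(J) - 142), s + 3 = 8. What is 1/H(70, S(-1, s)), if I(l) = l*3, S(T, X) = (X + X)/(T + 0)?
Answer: -1/23048 ≈ -4.3388e-5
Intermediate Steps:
s = 5 (s = -3 + 8 = 5)
S(T, X) = 2*X/T (S(T, X) = (2*X)/T = 2*X/T)
I(l) = 3*l
H(O, J) = -19028 + 402*J (H(O, J) = (155 - 21)*(3*J - 142) = 134*(-142 + 3*J) = -19028 + 402*J)
1/H(70, S(-1, s)) = 1/(-19028 + 402*(2*5/(-1))) = 1/(-19028 + 402*(2*5*(-1))) = 1/(-19028 + 402*(-10)) = 1/(-19028 - 4020) = 1/(-23048) = -1/23048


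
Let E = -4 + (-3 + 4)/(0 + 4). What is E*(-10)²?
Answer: -375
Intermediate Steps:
E = -15/4 (E = -4 + 1/4 = -4 + 1*(¼) = -4 + ¼ = -15/4 ≈ -3.7500)
E*(-10)² = -15/4*(-10)² = -15/4*100 = -375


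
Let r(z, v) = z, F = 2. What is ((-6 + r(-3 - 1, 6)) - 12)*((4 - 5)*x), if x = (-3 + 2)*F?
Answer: -44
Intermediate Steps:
x = -2 (x = (-3 + 2)*2 = -1*2 = -2)
((-6 + r(-3 - 1, 6)) - 12)*((4 - 5)*x) = ((-6 + (-3 - 1)) - 12)*((4 - 5)*(-2)) = ((-6 - 4) - 12)*(-1*(-2)) = (-10 - 12)*2 = -22*2 = -44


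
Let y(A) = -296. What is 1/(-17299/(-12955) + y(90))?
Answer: -12955/3817381 ≈ -0.0033937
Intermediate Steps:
1/(-17299/(-12955) + y(90)) = 1/(-17299/(-12955) - 296) = 1/(-17299*(-1/12955) - 296) = 1/(17299/12955 - 296) = 1/(-3817381/12955) = -12955/3817381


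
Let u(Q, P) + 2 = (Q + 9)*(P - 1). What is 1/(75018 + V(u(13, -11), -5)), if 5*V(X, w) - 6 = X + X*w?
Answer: 1/75232 ≈ 1.3292e-5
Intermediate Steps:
u(Q, P) = -2 + (-1 + P)*(9 + Q) (u(Q, P) = -2 + (Q + 9)*(P - 1) = -2 + (9 + Q)*(-1 + P) = -2 + (-1 + P)*(9 + Q))
V(X, w) = 6/5 + X/5 + X*w/5 (V(X, w) = 6/5 + (X + X*w)/5 = 6/5 + (X/5 + X*w/5) = 6/5 + X/5 + X*w/5)
1/(75018 + V(u(13, -11), -5)) = 1/(75018 + (6/5 + (-11 - 1*13 + 9*(-11) - 11*13)/5 + (⅕)*(-11 - 1*13 + 9*(-11) - 11*13)*(-5))) = 1/(75018 + (6/5 + (-11 - 13 - 99 - 143)/5 + (⅕)*(-11 - 13 - 99 - 143)*(-5))) = 1/(75018 + (6/5 + (⅕)*(-266) + (⅕)*(-266)*(-5))) = 1/(75018 + (6/5 - 266/5 + 266)) = 1/(75018 + 214) = 1/75232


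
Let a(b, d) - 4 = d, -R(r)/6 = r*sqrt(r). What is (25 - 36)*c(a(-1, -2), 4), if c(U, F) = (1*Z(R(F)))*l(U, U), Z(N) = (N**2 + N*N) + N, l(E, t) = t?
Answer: -100320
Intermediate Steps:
R(r) = -6*r**(3/2) (R(r) = -6*r*sqrt(r) = -6*r**(3/2))
a(b, d) = 4 + d
Z(N) = N + 2*N**2 (Z(N) = (N**2 + N**2) + N = 2*N**2 + N = N + 2*N**2)
c(U, F) = -6*U*F**(3/2)*(1 - 12*F**(3/2)) (c(U, F) = (1*((-6*F**(3/2))*(1 + 2*(-6*F**(3/2)))))*U = (1*((-6*F**(3/2))*(1 - 12*F**(3/2))))*U = (1*(-6*F**(3/2)*(1 - 12*F**(3/2))))*U = (-6*F**(3/2)*(1 - 12*F**(3/2)))*U = -6*U*F**(3/2)*(1 - 12*F**(3/2)))
(25 - 36)*c(a(-1, -2), 4) = (25 - 36)*(6*(4 - 2)*(-4**(3/2) + 12*4**3)) = -66*2*(-1*8 + 12*64) = -66*2*(-8 + 768) = -66*2*760 = -11*9120 = -100320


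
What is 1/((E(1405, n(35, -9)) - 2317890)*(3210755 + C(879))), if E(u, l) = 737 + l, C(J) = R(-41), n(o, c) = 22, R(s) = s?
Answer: -1/7439644941534 ≈ -1.3442e-13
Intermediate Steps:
C(J) = -41
1/((E(1405, n(35, -9)) - 2317890)*(3210755 + C(879))) = 1/(((737 + 22) - 2317890)*(3210755 - 41)) = 1/((759 - 2317890)*3210714) = 1/(-2317131*3210714) = 1/(-7439644941534) = -1/7439644941534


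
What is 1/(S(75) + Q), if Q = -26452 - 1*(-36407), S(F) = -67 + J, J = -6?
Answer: 1/9882 ≈ 0.00010119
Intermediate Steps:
S(F) = -73 (S(F) = -67 - 6 = -73)
Q = 9955 (Q = -26452 + 36407 = 9955)
1/(S(75) + Q) = 1/(-73 + 9955) = 1/9882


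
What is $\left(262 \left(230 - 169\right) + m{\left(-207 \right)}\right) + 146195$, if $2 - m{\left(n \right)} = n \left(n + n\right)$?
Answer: $76481$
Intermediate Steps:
$m{\left(n \right)} = 2 - 2 n^{2}$ ($m{\left(n \right)} = 2 - n \left(n + n\right) = 2 - n 2 n = 2 - 2 n^{2}$)
$\left(262 \left(230 - 169\right) + m{\left(-207 \right)}\right) + 146195 = \left(262 \left(230 - 169\right) + \left(2 - 2 \left(-207\right)^{2}\right)\right) + 146195 = \left(262 \cdot 61 + \left(2 - 85698\right)\right) + 146195 = \left(15982 + \left(2 - 85698\right)\right) + 146195 = \left(15982 - 85696\right) + 146195 = -69714 + 146195 = 76481$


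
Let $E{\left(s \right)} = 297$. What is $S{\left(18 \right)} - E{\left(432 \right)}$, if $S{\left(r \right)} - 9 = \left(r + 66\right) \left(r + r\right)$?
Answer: $2736$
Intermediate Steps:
$S{\left(r \right)} = 9 + 2 r \left(66 + r\right)$ ($S{\left(r \right)} = 9 + \left(r + 66\right) \left(r + r\right) = 9 + \left(66 + r\right) 2 r = 9 + 2 r \left(66 + r\right)$)
$S{\left(18 \right)} - E{\left(432 \right)} = \left(9 + 2 \cdot 18^{2} + 132 \cdot 18\right) - 297 = \left(9 + 2 \cdot 324 + 2376\right) - 297 = \left(9 + 648 + 2376\right) - 297 = 3033 - 297 = 2736$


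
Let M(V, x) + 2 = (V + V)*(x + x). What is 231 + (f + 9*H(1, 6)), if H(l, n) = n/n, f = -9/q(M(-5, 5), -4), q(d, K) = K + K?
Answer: 1929/8 ≈ 241.13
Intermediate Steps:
M(V, x) = -2 + 4*V*x (M(V, x) = -2 + (V + V)*(x + x) = -2 + (2*V)*(2*x) = -2 + 4*V*x)
q(d, K) = 2*K
f = 9/8 (f = -9/(2*(-4)) = -9/(-8) = -9*(-1/8) = 9/8 ≈ 1.1250)
H(l, n) = 1
231 + (f + 9*H(1, 6)) = 231 + (9/8 + 9*1) = 231 + (9/8 + 9) = 231 + 81/8 = 1929/8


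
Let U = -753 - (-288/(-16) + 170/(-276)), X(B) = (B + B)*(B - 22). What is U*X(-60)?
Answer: -174353320/23 ≈ -7.5806e+6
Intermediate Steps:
X(B) = 2*B*(-22 + B) (X(B) = (2*B)*(-22 + B) = 2*B*(-22 + B))
U = -106313/138 (U = -753 - (-288*(-1/16) + 170*(-1/276)) = -753 - (18 - 85/138) = -753 - 1*2399/138 = -753 - 2399/138 = -106313/138 ≈ -770.38)
U*X(-60) = -106313*(-60)*(-22 - 60)/69 = -106313*(-60)*(-82)/69 = -106313/138*9840 = -174353320/23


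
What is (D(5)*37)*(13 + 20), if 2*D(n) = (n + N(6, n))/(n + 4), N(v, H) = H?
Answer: 2035/3 ≈ 678.33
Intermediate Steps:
D(n) = n/(4 + n) (D(n) = ((n + n)/(n + 4))/2 = ((2*n)/(4 + n))/2 = (2*n/(4 + n))/2 = n/(4 + n))
(D(5)*37)*(13 + 20) = ((5/(4 + 5))*37)*(13 + 20) = ((5/9)*37)*33 = (185/9)*33 = 2035/3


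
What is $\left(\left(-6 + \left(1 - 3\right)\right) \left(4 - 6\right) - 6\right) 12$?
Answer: $120$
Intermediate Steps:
$\left(\left(-6 + \left(1 - 3\right)\right) \left(4 - 6\right) - 6\right) 12 = \left(\left(-6 - 2\right) \left(-2\right) - 6\right) 12 = \left(\left(-8\right) \left(-2\right) - 6\right) 12 = \left(16 - 6\right) 12 = 10 \cdot 12 = 120$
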